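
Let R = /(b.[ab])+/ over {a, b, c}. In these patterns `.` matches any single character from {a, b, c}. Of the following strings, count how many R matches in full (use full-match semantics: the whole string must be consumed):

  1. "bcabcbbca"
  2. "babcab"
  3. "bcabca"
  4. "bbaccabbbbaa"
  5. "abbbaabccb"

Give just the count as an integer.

2

1 → match
2 → no match
3 → match
4 → no match
5 → no match — must start with "b"
Total matched: 2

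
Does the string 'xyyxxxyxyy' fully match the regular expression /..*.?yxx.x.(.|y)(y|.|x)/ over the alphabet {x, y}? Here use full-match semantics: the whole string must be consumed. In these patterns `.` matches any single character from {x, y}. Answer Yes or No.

No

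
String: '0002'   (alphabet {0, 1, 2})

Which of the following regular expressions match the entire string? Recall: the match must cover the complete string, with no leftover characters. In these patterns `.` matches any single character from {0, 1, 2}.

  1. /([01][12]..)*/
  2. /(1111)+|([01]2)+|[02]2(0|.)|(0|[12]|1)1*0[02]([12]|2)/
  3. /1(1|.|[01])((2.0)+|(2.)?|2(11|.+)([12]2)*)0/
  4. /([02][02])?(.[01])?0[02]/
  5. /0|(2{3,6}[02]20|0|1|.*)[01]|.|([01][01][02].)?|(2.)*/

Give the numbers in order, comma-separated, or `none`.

2, 4, 5

1 → no match
2 → match
3 → no match — must start with '1'
4 → match
5 → match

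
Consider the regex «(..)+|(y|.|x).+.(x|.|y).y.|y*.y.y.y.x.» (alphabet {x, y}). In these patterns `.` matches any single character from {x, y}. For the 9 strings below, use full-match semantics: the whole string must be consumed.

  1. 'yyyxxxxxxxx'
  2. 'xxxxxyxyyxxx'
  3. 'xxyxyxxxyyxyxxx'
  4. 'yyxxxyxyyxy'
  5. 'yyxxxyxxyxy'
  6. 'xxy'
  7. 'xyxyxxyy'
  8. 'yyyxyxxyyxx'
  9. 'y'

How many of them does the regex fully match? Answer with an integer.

2

1 → no match
2 → match
3 → no match
4 → no match
5 → no match
6 → no match
7 → match
8 → no match
9 → no match
Total matched: 2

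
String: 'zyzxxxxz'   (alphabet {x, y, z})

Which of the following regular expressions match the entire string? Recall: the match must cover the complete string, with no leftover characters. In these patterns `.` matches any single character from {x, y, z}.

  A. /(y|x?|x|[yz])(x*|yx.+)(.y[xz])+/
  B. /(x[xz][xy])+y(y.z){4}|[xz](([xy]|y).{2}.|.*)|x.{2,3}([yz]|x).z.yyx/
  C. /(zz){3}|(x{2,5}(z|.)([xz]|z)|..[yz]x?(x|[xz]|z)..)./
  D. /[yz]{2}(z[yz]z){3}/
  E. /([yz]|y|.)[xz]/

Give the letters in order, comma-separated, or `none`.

B, C

A → no match
B → match
C → match
D → no match
E → no match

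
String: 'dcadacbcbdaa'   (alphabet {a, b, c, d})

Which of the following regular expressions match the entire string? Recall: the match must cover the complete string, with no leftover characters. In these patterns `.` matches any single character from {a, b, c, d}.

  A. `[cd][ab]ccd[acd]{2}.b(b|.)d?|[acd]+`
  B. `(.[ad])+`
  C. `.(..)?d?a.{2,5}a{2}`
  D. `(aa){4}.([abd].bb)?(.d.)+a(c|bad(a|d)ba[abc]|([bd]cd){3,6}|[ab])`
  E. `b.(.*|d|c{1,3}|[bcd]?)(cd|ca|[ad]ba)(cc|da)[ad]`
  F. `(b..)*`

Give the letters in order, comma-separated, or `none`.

C

A → no match
B → no match
C → match
D → no match — must start with 'aa'
E → no match — must start with 'b'
F → no match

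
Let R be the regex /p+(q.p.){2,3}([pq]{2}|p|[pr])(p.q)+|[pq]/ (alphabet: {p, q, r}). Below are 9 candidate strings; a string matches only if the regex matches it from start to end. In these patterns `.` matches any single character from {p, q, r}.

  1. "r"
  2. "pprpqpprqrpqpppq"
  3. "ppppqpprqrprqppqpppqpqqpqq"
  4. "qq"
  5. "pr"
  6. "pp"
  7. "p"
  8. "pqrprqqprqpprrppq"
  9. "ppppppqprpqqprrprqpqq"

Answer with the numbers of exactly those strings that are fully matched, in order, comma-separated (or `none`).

3, 7, 8

1 → no match
2 → no match
3 → match
4 → no match
5 → no match
6 → no match
7 → match
8 → match
9 → no match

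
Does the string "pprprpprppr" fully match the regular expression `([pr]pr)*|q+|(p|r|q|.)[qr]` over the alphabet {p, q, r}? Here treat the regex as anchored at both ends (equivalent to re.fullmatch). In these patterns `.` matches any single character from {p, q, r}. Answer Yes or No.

No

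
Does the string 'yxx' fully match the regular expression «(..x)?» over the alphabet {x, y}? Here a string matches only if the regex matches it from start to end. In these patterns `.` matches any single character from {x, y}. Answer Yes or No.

Yes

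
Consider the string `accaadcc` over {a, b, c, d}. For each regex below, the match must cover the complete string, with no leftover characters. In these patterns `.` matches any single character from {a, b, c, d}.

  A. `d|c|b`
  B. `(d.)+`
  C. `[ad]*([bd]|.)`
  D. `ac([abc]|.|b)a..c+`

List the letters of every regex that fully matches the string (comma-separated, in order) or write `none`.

A → no match
B → no match — must start with `d`
C → no match
D → match

D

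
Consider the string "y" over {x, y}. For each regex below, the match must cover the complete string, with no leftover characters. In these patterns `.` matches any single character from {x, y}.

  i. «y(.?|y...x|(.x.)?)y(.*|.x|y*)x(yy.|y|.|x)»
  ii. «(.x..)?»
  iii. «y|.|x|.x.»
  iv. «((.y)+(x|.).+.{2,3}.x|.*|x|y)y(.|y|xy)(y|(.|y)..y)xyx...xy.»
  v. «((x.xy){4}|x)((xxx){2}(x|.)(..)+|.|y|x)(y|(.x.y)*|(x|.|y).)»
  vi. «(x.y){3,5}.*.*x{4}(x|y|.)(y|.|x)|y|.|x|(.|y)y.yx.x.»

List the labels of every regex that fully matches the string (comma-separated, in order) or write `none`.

iii, vi

i → no match
ii → no match
iii → match
iv → no match
v → no match — must start with "x"
vi → match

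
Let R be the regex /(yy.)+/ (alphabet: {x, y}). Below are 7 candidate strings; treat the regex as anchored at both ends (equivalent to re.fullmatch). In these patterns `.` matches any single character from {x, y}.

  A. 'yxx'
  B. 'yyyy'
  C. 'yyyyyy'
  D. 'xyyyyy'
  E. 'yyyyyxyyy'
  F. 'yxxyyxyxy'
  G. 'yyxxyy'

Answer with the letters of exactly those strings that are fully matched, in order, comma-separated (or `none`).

C, E

A. 'yxx' → no match — must start with 'yy'
B. 'yyyy' → no match
C. 'yyyyyy' → match
D. 'xyyyyy' → no match — must start with 'yy'
E. 'yyyyyxyyy' → match
F. 'yxxyyxyxy' → no match — must start with 'yy'
G. 'yyxxyy' → no match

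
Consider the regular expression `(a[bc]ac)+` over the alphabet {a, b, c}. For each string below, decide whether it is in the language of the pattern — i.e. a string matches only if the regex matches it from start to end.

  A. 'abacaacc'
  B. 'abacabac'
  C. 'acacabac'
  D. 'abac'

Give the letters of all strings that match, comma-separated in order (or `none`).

B, C, D

A → no match — must end with 'ac'
B → match
C → match
D → match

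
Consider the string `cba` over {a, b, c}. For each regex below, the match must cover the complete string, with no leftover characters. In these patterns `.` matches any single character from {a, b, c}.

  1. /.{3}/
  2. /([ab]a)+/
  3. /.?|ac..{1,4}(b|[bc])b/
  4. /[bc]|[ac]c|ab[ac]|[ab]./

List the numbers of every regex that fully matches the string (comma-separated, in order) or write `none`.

1 → match
2 → no match
3 → no match
4 → no match

1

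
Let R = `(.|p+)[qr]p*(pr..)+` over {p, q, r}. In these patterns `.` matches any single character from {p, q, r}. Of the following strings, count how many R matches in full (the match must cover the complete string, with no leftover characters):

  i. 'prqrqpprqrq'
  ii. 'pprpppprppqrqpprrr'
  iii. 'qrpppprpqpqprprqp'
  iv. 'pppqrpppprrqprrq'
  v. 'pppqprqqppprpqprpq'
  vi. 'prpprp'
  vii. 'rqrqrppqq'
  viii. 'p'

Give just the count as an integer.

0

i. 'prqrqpprqrq' → no match
ii → no match
iii → no match
iv → no match
v → no match
vi. 'prpprp' → no match
vii. 'rqrqrppqq' → no match
viii. 'p' → no match
Total matched: 0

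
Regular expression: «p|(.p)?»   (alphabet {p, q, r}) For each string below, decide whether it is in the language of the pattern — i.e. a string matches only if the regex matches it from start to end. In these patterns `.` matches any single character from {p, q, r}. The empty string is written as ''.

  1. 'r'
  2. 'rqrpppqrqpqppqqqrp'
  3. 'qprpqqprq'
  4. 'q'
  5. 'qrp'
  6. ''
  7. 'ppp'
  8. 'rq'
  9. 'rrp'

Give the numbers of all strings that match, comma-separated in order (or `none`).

6

1 → no match
2 → no match
3 → no match
4 → no match
5 → no match
6 → match
7 → no match
8 → no match
9 → no match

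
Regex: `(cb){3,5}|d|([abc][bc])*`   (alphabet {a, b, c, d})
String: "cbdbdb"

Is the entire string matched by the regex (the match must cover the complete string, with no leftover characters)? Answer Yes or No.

No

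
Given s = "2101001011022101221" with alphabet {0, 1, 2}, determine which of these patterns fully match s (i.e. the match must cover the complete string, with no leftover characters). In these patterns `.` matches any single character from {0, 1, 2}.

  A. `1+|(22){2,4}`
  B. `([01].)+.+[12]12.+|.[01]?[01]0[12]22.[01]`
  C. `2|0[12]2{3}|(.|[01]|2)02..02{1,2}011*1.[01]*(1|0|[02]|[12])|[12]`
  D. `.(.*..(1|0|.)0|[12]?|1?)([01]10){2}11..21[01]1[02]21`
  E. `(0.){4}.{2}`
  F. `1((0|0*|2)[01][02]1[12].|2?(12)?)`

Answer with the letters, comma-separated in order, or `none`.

D

A → no match
B → no match
C → no match
D → match
E → no match — must start with "0"
F → no match — must start with "1"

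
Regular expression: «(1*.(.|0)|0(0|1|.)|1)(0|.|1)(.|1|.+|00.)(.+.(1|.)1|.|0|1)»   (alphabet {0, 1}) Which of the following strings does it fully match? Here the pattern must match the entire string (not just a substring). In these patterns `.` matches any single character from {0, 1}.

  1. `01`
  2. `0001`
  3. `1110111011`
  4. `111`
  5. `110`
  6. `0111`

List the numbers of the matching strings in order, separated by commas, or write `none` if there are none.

1 → no match
2 → no match
3 → match
4 → no match
5 → no match
6 → no match

3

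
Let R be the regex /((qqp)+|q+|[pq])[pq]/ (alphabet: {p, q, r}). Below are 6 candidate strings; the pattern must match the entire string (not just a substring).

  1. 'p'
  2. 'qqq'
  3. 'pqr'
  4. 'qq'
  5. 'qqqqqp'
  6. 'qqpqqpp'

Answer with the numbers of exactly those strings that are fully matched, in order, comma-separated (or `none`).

2, 4, 5, 6

1 → no match
2 → match
3 → no match
4 → match
5 → match
6 → match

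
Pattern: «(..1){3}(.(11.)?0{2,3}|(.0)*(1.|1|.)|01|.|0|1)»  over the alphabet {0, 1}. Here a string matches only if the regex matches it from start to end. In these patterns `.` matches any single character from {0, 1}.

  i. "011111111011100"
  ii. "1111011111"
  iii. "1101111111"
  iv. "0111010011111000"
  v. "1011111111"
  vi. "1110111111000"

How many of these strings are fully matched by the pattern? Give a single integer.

i → match
ii → match
iii → no match
iv → match
v → match
vi → match
Total matched: 5

5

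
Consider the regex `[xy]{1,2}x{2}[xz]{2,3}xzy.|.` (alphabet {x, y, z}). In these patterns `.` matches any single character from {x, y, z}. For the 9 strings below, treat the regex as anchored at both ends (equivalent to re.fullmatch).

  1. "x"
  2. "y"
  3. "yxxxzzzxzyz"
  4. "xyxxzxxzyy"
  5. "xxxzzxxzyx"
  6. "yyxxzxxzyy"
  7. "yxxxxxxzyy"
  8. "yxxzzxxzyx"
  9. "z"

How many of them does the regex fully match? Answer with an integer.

9

1 → match
2 → match
3 → match
4 → match
5 → match
6 → match
7 → match
8 → match
9 → match
Total matched: 9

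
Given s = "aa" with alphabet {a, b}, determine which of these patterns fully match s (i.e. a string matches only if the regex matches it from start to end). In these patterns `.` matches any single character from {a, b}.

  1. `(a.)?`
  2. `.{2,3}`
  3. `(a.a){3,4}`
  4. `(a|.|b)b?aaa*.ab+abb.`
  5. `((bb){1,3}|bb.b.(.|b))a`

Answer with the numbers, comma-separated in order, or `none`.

1, 2

1 → match
2 → match
3 → no match
4 → no match
5 → no match — must start with "bb"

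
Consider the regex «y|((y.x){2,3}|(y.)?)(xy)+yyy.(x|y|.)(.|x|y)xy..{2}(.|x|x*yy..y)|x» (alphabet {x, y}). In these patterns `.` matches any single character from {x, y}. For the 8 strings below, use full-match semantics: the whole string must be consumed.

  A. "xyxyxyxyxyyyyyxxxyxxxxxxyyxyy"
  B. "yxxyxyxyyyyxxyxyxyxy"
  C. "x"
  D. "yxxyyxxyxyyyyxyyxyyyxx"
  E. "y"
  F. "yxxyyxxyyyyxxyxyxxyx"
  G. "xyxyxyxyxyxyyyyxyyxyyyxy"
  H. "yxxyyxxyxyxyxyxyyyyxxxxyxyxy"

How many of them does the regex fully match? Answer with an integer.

A → match
B → match
C. "x" → match
D → match
E. "y" → match
F → match
G → match
H → match
Total matched: 8

8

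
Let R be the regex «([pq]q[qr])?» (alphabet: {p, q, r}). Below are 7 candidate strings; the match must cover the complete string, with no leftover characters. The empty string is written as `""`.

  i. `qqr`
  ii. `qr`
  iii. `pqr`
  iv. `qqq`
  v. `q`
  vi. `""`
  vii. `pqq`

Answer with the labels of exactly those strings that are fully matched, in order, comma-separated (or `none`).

i, iii, iv, vi, vii

i → match
ii → no match
iii → match
iv → match
v → no match
vi → match
vii → match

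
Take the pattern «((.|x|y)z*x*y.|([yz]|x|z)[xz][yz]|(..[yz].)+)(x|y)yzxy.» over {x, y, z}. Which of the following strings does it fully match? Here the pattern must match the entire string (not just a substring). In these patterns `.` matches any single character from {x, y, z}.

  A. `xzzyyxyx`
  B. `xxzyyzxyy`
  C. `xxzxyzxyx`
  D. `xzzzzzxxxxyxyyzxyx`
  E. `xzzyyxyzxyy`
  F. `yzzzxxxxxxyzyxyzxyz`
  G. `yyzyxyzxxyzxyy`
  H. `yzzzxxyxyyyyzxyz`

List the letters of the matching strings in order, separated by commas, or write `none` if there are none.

B, C, D, E, G

A → no match
B → match
C → match
D → match
E → match
F → no match
G → match
H → no match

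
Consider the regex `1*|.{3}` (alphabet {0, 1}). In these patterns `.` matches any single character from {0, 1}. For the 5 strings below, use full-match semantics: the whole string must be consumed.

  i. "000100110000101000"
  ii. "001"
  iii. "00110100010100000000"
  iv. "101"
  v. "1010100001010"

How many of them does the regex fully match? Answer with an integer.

i → no match
ii → match
iii → no match
iv → match
v → no match
Total matched: 2

2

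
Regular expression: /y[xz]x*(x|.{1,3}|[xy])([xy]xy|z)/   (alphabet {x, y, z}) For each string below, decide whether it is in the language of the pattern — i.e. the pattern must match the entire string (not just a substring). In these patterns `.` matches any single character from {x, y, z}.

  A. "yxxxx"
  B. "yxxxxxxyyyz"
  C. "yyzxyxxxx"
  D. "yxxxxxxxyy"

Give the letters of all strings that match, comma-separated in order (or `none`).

B

A → no match
B → match
C → no match
D → no match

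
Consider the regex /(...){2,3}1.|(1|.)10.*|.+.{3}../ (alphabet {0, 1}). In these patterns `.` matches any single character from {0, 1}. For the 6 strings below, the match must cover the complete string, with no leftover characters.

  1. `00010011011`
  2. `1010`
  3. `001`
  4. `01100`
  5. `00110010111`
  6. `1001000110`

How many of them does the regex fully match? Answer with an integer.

3

1 → match
2 → no match
3 → no match
4 → no match
5 → match
6 → match
Total matched: 3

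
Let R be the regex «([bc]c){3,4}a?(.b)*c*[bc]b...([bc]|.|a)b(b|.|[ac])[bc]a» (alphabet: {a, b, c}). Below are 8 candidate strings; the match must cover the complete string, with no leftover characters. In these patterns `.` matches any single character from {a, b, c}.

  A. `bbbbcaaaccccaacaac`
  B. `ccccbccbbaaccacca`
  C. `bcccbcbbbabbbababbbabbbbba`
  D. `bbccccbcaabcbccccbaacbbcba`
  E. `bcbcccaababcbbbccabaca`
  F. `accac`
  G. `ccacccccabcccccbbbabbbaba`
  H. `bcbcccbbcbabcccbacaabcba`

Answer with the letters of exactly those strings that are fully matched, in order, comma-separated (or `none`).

E, H

A → no match — must end with `a`
B → no match
C → no match
D → no match
E → match
F → no match — must end with `a`
G → no match
H → match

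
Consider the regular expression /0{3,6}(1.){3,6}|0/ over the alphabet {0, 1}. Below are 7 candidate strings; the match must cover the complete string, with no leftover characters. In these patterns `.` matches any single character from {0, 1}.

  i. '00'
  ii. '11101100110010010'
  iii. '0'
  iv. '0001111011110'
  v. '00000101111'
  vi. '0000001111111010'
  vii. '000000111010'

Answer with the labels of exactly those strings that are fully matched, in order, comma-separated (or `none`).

i → no match
ii → no match — must start with '0'
iii → match
iv → no match
v → match
vi → match
vii → match

iii, v, vi, vii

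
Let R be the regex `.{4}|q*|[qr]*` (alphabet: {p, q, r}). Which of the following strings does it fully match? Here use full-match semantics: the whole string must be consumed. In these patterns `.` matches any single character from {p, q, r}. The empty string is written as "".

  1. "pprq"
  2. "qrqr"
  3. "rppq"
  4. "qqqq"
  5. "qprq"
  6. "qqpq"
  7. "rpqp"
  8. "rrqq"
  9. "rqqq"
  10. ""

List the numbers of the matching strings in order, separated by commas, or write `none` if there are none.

1 → match
2 → match
3 → match
4 → match
5 → match
6 → match
7 → match
8 → match
9 → match
10 → match

1, 2, 3, 4, 5, 6, 7, 8, 9, 10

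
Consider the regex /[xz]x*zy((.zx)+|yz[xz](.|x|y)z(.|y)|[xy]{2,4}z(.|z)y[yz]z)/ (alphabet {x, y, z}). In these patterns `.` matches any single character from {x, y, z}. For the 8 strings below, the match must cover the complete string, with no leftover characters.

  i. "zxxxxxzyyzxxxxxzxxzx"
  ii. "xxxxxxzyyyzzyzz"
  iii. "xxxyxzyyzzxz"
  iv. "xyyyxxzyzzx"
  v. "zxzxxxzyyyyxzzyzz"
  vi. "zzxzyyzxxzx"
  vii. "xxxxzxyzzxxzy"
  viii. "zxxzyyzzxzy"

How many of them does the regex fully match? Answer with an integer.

2

i → no match
ii → match
iii. "xxxyxzyyzzxz" → no match
iv. "xyyyxxzyzzx" → no match
v → no match
vi. "zzxzyyzxxzx" → no match
vii → no match
viii. "zxxzyyzzxzy" → match
Total matched: 2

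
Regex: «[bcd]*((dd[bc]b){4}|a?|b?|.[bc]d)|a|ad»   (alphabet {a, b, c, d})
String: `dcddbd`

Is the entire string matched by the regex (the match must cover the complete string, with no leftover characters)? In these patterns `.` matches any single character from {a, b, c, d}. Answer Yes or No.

Yes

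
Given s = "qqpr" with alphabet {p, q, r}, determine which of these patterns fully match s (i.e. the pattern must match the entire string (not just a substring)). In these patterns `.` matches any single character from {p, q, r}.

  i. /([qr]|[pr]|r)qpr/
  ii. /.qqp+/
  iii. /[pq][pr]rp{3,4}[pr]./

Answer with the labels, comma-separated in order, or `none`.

i

i → match
ii → no match — must end with "p"
iii → no match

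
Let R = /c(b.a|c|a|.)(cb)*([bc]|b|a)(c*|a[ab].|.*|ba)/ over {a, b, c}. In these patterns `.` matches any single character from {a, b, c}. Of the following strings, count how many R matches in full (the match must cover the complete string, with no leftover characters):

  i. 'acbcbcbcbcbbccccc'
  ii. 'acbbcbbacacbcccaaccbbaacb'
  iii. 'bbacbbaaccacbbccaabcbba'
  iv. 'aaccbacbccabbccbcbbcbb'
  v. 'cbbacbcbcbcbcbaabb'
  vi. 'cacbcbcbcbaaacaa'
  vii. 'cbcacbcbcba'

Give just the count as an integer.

i → no match — must start with 'c'
ii → no match — must start with 'c'
iii → no match — must start with 'c'
iv → no match — must start with 'c'
v → match
vi → match
vii → match
Total matched: 3

3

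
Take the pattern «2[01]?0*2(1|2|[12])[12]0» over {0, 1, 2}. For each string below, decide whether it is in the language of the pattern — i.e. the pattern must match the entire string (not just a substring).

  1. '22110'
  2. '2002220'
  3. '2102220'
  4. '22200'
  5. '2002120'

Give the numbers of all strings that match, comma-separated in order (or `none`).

1 → match
2 → match
3 → match
4 → no match
5 → match

1, 2, 3, 5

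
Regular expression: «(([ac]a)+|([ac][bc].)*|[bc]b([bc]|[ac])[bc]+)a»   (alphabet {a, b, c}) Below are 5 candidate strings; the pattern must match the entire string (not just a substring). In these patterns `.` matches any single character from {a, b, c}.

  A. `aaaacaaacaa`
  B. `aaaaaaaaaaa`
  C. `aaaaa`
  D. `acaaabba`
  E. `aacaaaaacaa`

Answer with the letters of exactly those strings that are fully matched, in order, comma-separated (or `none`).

A → match
B → match
C → match
D → no match
E → match

A, B, C, E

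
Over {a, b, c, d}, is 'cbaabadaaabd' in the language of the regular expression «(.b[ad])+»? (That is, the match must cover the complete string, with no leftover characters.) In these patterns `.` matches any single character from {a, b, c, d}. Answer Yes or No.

No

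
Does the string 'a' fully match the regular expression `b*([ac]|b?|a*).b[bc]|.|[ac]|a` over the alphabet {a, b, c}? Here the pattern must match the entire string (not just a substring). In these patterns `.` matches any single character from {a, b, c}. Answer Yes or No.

Yes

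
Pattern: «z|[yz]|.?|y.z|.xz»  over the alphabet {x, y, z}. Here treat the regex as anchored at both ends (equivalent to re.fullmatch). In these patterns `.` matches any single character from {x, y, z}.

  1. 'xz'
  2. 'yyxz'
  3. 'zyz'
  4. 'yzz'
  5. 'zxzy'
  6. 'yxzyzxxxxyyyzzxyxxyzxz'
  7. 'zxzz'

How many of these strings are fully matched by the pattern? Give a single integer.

1

1 → no match
2 → no match
3 → no match
4 → match
5 → no match
6 → no match
7 → no match
Total matched: 1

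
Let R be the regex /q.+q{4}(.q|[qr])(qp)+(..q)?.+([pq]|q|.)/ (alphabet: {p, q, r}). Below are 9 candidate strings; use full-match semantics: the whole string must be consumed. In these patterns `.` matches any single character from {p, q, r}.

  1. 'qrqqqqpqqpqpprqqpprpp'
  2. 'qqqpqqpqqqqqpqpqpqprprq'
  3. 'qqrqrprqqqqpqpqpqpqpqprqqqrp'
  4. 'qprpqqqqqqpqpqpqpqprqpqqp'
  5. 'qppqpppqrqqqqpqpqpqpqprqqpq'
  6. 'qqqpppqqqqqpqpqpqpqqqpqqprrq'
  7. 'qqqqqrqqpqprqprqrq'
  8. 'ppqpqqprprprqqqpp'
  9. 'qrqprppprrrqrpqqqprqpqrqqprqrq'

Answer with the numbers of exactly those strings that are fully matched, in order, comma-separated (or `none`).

1, 4

1 → match
2 → no match
3 → no match
4 → match
5 → no match
6 → no match
7 → no match
8 → no match — must start with 'q'
9 → no match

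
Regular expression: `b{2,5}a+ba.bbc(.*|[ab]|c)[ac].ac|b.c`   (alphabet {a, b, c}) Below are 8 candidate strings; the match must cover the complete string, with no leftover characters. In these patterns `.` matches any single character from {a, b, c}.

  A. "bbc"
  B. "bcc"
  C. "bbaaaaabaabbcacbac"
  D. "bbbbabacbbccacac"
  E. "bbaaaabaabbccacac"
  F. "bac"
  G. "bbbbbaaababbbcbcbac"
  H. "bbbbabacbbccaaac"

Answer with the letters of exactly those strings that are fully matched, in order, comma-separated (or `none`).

A → match
B → match
C → match
D → match
E → match
F → match
G → match
H → match

A, B, C, D, E, F, G, H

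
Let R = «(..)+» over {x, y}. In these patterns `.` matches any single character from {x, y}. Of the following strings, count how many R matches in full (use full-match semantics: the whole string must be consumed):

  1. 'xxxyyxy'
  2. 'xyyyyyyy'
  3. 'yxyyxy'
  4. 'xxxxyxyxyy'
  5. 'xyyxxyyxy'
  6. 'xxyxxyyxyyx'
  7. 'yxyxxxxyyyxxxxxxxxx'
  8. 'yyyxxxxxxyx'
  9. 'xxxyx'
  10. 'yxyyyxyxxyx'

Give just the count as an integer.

1. 'xxxyyxy' → no match
2. 'xyyyyyyy' → match
3. 'yxyyxy' → match
4. 'xxxxyxyxyy' → match
5. 'xyyxxyyxy' → no match
6. 'xxyxxyyxyyx' → no match
7 → no match
8. 'yyyxxxxxxyx' → no match
9. 'xxxyx' → no match
10. 'yxyyyxyxxyx' → no match
Total matched: 3

3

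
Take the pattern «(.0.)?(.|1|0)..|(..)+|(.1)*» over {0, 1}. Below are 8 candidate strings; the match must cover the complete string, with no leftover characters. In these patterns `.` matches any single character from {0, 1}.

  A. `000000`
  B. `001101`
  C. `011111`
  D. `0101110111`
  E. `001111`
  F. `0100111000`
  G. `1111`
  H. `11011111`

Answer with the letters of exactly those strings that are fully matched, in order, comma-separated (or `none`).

A → match
B → match
C → match
D → match
E → match
F → match
G → match
H → match

A, B, C, D, E, F, G, H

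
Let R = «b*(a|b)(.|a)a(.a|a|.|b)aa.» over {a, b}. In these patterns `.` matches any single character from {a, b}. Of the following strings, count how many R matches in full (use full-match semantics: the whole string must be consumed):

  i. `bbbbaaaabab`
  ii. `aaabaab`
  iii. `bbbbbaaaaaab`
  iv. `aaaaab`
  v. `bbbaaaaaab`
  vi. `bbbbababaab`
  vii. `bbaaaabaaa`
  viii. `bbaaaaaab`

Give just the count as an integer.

i. `bbbbaaaabab` → no match
ii. `aaabaab` → match
iii. `bbbbbaaaaaab` → match
iv. `aaaaab` → no match
v. `bbbaaaaaab` → match
vi. `bbbbababaab` → match
vii. `bbaaaabaaa` → no match
viii. `bbaaaaaab` → match
Total matched: 5

5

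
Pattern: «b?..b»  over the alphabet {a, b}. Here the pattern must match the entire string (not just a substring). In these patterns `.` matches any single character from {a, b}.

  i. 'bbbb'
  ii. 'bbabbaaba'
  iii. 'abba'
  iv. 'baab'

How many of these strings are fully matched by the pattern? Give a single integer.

2

i → match
ii → no match — must end with 'b'
iii → no match — must end with 'b'
iv → match
Total matched: 2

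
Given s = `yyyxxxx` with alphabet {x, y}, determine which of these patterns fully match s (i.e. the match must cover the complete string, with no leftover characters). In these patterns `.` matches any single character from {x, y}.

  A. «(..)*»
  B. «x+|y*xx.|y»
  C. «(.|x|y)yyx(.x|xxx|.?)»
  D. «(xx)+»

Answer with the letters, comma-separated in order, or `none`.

C

A → no match
B → no match
C → match
D → no match — must start with `xx`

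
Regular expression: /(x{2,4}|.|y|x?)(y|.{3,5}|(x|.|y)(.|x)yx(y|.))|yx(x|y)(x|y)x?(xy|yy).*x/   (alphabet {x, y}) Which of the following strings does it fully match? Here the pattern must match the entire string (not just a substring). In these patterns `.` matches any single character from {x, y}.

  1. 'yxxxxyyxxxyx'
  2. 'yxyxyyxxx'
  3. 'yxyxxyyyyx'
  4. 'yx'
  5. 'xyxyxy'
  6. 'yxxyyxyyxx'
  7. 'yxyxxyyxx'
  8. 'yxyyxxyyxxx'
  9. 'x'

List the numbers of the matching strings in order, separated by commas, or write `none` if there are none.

1. 'yxxxxyyxxxyx' → match
2. 'yxyxyyxxx' → match
3. 'yxyxxyyyyx' → match
4. 'yx' → no match
5. 'xyxyxy' → match
6. 'yxxyyxyyxx' → no match
7. 'yxyxxyyxx' → match
8. 'yxyyxxyyxxx' → match
9. 'x' → no match

1, 2, 3, 5, 7, 8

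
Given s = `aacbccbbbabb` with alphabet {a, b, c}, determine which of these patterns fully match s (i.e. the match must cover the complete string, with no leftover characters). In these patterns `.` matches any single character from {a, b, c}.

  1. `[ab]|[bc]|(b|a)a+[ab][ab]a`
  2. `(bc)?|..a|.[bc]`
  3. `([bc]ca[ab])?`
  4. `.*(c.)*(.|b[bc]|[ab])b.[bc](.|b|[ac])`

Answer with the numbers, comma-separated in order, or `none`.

1 → no match
2 → no match
3 → no match
4 → match

4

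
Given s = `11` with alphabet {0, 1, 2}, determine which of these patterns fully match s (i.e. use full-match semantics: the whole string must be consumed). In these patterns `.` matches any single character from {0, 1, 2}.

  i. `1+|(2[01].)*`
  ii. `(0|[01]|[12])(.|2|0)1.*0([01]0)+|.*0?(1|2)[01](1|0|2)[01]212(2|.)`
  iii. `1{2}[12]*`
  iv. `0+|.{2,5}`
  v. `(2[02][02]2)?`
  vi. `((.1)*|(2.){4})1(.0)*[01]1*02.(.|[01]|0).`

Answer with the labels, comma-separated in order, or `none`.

i → match
ii → no match
iii → match
iv → match
v → no match
vi → no match

i, iii, iv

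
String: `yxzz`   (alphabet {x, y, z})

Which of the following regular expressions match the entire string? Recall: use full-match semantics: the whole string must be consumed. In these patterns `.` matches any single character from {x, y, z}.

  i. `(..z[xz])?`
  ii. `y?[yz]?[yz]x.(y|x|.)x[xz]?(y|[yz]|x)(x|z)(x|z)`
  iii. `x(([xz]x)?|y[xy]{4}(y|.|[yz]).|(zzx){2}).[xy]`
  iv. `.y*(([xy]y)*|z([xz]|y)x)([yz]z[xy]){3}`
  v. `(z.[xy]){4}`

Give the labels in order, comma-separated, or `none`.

i → match
ii → no match
iii → no match — must start with `x`
iv → no match
v → no match — must start with `z`

i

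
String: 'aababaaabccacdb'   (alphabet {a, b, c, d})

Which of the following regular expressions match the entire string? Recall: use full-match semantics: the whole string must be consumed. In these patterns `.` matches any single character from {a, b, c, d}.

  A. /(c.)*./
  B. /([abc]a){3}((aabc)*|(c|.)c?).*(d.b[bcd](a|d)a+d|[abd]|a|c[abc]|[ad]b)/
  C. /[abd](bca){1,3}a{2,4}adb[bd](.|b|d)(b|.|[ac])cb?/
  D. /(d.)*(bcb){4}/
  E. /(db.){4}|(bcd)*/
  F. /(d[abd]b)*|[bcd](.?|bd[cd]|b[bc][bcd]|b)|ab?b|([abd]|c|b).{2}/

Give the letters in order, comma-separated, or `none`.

A → no match
B → match
C → no match
D → no match — must end with 'bcb'
E → no match
F → no match

B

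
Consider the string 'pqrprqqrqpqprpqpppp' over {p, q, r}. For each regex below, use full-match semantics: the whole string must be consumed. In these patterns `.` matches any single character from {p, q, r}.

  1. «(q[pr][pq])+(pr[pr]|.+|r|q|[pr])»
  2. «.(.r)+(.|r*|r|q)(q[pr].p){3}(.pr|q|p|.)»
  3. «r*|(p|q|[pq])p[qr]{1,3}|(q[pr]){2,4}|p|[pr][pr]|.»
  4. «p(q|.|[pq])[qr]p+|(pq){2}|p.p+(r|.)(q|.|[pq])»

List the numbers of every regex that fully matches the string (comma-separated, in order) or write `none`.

1 → no match — must start with 'q'
2 → match
3 → no match
4 → no match

2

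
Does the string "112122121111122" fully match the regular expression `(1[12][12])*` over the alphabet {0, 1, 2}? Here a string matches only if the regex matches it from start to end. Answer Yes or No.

Yes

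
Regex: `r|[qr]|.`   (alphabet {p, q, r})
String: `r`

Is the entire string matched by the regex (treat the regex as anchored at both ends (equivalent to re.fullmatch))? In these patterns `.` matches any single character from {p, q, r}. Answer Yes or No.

Yes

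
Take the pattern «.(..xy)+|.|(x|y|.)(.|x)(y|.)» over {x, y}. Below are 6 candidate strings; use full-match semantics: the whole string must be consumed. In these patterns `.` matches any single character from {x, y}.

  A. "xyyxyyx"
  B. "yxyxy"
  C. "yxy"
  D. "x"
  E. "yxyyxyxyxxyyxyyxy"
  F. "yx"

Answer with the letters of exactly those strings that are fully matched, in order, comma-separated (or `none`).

B, C, D

A. "xyyxyyx" → no match
B. "yxyxy" → match
C. "yxy" → match
D. "x" → match
E → no match
F. "yx" → no match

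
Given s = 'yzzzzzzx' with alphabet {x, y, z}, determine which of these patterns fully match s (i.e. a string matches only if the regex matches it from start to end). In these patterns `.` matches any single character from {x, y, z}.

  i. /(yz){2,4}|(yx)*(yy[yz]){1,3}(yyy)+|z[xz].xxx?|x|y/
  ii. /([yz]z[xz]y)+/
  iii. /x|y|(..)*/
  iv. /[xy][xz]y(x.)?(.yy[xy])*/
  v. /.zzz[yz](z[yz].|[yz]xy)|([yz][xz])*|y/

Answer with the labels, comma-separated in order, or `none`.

iii, v

i → no match
ii → no match — must end with 'y'
iii → match
iv → no match
v → match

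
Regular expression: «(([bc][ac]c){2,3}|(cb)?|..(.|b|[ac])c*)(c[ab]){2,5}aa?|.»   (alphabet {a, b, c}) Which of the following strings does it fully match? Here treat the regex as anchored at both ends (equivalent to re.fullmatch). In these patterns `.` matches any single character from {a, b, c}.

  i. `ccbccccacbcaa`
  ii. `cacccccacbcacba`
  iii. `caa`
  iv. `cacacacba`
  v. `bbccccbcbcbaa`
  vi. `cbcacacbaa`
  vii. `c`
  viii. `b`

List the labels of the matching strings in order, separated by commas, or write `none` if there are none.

i, ii, iv, v, vi, vii, viii

i → match
ii → match
iii → no match
iv → match
v → match
vi → match
vii → match
viii → match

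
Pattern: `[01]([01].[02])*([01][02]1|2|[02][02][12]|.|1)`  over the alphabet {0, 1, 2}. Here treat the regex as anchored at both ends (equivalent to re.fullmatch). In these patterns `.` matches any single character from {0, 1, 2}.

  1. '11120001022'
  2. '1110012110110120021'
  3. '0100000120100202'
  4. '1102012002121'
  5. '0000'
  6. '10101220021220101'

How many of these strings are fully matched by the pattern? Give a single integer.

1 → match
2 → match
3 → match
4 → match
5 → no match
6 → match
Total matched: 5

5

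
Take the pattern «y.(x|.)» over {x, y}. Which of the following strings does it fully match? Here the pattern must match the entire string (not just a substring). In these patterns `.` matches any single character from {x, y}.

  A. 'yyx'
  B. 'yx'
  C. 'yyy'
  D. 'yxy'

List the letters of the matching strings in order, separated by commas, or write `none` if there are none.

A → match
B → no match
C → match
D → match

A, C, D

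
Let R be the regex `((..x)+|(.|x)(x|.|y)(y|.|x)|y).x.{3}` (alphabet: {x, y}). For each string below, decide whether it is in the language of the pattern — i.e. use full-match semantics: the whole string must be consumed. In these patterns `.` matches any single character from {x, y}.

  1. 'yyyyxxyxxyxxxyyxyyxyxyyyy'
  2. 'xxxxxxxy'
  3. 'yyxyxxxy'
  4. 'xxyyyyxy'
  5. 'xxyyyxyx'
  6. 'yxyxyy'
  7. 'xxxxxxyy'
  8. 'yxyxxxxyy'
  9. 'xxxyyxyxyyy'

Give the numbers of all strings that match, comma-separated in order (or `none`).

2, 3, 7, 9

1 → no match
2 → match
3 → match
4 → no match
5 → no match
6 → no match
7 → match
8 → no match
9 → match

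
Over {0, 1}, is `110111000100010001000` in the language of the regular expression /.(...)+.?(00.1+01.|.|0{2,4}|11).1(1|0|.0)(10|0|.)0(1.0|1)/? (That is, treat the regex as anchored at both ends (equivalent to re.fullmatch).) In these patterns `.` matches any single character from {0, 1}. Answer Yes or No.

No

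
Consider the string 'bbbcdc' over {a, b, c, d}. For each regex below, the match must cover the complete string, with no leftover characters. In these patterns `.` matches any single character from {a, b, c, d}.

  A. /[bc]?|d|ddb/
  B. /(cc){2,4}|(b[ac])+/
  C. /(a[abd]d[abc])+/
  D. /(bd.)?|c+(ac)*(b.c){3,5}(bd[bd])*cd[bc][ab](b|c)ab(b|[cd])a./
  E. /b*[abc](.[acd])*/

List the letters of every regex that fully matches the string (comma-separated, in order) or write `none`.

A → no match
B → no match
C → no match — must start with 'a'
D → no match
E → match

E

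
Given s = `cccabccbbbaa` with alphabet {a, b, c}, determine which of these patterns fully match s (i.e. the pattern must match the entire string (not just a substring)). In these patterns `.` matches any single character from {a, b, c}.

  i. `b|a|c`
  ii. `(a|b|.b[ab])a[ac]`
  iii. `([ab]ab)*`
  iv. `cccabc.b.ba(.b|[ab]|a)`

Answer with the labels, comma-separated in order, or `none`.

i → no match
ii → no match
iii → no match
iv → match

iv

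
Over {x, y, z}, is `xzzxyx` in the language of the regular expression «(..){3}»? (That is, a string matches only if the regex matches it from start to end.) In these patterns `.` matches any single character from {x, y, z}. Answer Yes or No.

Yes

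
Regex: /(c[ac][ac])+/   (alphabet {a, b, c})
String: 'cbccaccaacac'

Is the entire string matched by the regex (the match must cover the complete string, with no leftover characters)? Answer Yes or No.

No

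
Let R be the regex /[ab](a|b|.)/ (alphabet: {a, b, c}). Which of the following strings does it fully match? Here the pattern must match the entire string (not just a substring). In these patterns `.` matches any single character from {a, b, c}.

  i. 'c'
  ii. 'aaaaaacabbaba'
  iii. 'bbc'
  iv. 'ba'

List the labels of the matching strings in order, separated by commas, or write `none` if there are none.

i → no match
ii → no match
iii → no match
iv → match

iv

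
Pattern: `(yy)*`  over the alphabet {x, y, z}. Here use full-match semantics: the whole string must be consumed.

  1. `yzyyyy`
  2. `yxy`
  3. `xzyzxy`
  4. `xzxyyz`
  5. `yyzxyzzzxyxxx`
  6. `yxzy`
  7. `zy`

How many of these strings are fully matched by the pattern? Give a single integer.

1. `yzyyyy` → no match
2. `yxy` → no match
3. `xzyzxy` → no match
4. `xzxyyz` → no match
5 → no match
6. `yxzy` → no match
7. `zy` → no match
Total matched: 0

0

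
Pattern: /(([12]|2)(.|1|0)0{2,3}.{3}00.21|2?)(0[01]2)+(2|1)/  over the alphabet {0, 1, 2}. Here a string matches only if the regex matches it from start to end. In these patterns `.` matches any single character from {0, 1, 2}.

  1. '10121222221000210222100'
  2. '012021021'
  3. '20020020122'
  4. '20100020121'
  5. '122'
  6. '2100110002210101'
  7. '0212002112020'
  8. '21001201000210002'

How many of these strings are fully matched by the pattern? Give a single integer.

1 → no match
2 → no match
3 → match
4 → no match
5 → no match
6 → no match
7 → no match
8 → no match
Total matched: 1

1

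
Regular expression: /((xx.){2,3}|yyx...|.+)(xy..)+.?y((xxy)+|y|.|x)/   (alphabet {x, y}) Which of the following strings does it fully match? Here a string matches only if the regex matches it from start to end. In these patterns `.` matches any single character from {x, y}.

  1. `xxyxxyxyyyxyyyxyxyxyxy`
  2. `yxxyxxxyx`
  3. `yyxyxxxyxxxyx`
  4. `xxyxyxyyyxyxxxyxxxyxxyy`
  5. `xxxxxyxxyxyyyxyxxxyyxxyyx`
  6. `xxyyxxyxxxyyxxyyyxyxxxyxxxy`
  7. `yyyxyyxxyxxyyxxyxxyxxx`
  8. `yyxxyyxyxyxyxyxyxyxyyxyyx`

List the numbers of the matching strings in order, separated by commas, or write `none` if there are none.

2, 3, 4, 8

1 → no match
2 → match
3 → match
4 → match
5 → no match
6 → no match
7 → no match
8 → match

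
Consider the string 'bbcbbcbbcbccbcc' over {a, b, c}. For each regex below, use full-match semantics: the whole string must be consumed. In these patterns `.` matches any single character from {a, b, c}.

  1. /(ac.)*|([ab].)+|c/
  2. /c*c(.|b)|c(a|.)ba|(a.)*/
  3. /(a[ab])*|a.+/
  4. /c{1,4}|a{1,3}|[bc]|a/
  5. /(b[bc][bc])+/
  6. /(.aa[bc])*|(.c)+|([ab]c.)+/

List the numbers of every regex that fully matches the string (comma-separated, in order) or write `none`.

1 → no match
2 → no match
3 → no match
4 → no match
5 → match
6 → no match

5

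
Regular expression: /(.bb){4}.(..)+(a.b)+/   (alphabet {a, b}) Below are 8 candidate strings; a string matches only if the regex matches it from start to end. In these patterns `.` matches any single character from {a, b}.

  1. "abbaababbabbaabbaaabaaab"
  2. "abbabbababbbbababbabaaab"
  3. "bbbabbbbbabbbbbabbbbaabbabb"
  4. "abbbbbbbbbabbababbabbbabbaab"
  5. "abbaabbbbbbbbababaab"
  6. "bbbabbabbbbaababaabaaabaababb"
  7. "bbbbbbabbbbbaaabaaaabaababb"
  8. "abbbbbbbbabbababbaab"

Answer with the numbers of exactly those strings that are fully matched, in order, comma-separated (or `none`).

1 → no match
2 → no match
3 → match
4 → no match
5 → no match
6 → no match
7 → match
8 → match

3, 7, 8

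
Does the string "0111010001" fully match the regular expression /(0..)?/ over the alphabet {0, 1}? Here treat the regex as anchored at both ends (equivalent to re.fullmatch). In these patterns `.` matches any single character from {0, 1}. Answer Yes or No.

No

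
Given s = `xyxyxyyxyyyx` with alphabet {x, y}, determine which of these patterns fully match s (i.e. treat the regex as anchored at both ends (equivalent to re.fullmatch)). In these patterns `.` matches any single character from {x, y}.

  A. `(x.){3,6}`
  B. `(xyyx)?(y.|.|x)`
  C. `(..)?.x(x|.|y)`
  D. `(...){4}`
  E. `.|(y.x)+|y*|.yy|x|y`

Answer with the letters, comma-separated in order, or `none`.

A → no match
B → no match
C → no match
D → match
E → no match

D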